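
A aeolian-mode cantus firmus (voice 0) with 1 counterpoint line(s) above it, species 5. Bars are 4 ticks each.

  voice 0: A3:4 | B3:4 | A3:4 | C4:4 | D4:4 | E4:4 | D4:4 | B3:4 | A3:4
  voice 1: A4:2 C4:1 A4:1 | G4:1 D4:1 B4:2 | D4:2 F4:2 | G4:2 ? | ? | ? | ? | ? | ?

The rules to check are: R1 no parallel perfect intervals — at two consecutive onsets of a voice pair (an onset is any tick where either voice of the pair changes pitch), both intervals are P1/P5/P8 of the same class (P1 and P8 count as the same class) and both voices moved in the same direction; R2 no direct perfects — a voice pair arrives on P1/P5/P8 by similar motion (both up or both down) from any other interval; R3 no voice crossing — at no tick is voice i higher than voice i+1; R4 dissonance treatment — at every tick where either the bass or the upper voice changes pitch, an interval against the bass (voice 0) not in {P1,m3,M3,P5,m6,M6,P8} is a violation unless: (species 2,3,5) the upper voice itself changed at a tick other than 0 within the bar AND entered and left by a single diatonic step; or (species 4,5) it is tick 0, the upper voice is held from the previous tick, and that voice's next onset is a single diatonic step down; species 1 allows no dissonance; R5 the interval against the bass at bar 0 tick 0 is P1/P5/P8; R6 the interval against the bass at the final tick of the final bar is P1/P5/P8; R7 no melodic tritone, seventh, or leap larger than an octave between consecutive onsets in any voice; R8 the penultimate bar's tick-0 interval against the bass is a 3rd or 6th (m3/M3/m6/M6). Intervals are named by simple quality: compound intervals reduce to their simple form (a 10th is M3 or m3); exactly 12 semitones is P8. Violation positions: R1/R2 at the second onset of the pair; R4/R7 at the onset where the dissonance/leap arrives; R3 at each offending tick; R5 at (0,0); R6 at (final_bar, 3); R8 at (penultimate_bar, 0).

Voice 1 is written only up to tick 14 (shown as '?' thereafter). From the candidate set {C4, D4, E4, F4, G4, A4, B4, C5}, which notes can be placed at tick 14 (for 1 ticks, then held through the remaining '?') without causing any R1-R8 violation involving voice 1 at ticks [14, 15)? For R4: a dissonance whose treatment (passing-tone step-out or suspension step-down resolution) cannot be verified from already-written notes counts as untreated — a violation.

C4: legal
D4: violates R4
E4: legal
F4: violates R4
G4: legal
A4: legal
B4: violates R4
C5: legal

{A4, C4, C5, E4, G4}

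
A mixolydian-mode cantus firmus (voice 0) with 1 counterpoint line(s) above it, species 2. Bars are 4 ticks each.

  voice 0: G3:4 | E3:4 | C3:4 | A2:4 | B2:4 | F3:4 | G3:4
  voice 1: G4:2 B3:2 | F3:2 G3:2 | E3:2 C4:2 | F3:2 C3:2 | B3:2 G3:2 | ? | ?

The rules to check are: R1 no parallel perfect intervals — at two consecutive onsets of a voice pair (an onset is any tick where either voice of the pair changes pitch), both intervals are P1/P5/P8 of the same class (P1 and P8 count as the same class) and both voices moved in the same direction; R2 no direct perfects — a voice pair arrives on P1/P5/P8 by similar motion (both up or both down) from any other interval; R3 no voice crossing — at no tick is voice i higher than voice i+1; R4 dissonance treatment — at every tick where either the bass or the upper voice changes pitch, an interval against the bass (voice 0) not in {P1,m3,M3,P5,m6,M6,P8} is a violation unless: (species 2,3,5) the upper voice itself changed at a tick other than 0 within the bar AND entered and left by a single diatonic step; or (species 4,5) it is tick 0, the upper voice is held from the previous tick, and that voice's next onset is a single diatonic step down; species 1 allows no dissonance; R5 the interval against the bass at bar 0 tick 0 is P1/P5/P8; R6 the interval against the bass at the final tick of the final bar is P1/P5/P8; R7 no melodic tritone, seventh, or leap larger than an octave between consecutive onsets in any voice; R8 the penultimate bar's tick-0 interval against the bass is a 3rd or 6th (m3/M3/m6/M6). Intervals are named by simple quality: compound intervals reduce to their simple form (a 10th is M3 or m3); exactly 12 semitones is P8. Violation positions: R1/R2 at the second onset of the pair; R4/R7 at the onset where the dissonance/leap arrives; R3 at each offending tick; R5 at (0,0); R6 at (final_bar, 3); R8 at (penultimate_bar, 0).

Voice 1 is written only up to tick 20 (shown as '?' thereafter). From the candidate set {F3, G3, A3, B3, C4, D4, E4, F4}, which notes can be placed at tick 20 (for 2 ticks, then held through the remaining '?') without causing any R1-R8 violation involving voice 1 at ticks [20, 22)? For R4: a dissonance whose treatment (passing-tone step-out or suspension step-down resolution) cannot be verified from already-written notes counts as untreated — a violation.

F3: violates R8
G3: violates R4,R8
A3: legal
B3: violates R4,R8
C4: violates R2,R8
D4: legal
E4: violates R4,R8
F4: violates R2,R7,R8

{A3, D4}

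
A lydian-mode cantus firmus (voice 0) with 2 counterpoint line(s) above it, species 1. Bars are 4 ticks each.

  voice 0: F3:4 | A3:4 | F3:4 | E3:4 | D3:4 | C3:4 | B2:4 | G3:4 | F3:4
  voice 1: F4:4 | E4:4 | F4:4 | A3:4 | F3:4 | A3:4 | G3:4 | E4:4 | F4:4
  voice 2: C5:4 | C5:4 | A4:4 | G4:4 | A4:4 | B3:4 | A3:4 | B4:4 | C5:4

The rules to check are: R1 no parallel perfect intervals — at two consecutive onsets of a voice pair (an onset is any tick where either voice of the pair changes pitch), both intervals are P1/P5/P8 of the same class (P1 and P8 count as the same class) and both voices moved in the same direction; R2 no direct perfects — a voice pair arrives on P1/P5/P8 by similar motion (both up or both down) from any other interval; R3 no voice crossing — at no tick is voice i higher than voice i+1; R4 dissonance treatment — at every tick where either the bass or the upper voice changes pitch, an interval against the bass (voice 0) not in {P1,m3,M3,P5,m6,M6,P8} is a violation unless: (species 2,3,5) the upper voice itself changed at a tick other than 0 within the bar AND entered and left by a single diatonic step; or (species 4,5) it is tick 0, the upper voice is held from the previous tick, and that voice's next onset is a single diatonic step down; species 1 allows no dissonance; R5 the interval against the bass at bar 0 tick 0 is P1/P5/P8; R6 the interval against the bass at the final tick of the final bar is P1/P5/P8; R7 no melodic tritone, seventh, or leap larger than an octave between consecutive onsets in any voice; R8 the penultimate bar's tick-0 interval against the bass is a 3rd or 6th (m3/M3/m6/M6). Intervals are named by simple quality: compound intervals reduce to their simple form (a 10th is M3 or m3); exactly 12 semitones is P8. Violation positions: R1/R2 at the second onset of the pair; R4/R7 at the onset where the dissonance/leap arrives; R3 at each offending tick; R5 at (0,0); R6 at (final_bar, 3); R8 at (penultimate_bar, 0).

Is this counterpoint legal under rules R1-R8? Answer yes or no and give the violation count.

bar 0: v0=F3 v1=F4 v2=C5 (P5)
bar 1: v0=A3 v1=E4 v2=C5 (m3)
bar 2: v0=F3 v1=F4 v2=A4 (M3)
bar 3: v0=E3 v1=A3 v2=G4 (m3)
bar 4: v0=D3 v1=F3 v2=A4 (P5)
bar 5: v0=C3 v1=A3 v2=B3 (M7)
bar 6: v0=B2 v1=G3 v2=A3 (m7)
bar 7: v0=G3 v1=E4 v2=B4 (M3)
bar 8: v0=F3 v1=F4 v2=C5 (P5)
  R4 @ bar3.0: E3/A3 P4 untreated
  R4 @ bar5.0: C3/B3 M7 untreated
  R7 @ bar5.0: A4->B3 leap 10st
  R4 @ bar6.0: B2/A3 m7 untreated
  R2 @ bar7.0: G3/A3 M2 -> E4/B4 P5 similar
  R7 @ bar7.0: A3->B4 leap 14st
  R1 @ bar8.0: E4/B4 P5 -> F4/C5 P5 similar

No (7 violations)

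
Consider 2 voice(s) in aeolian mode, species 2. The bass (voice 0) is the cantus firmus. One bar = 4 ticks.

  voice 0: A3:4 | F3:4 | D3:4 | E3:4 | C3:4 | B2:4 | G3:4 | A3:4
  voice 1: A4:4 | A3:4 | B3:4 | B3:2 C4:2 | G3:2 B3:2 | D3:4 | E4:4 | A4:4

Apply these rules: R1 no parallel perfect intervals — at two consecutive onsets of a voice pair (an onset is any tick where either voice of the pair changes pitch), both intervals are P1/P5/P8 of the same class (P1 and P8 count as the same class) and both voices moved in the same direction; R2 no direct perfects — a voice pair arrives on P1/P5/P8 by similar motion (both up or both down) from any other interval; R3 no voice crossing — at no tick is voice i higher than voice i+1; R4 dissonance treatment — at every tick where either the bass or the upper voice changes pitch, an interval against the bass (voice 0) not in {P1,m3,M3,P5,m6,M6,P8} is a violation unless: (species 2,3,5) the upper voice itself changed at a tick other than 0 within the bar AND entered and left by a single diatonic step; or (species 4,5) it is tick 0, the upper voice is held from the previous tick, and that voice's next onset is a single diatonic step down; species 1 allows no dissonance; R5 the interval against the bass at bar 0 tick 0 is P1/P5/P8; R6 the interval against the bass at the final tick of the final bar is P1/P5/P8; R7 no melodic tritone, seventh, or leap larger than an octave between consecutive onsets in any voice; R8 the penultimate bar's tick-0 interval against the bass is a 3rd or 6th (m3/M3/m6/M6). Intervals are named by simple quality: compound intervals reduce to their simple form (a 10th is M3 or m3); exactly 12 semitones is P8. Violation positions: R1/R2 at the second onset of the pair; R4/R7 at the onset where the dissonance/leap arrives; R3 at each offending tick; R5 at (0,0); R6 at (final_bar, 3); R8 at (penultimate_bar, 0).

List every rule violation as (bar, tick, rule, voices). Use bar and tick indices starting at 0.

(4, 0, R2, (0, 1))
(4, 2, R4, (0, 1))
(6, 0, R7, (1,))
(7, 0, R2, (0, 1))

bar 0: v0=A3 v1=A4 downbeat P8
bar 1: v0=F3 v1=A3 downbeat M3
bar 2: v0=D3 v1=B3 downbeat M6
bar 3: v0=E3 v1=B3 downbeat P5
bar 4: v0=C3 v1=G3 downbeat P5
bar 5: v0=B2 v1=D3 downbeat m3
bar 6: v0=G3 v1=E4 downbeat M6
bar 7: v0=A3 v1=A4 downbeat P8
  -> R2 @ bar 4 tick 0 v(0, 1): E3/C4 m6 -> C3/G3 P5 similar
  -> R4 @ bar 4 tick 2 v(0, 1): C3/B3 M7 untreated
  -> R7 @ bar 6 tick 0 v(1,): D3->E4 leap 14st
  -> R2 @ bar 7 tick 0 v(0, 1): G3/E4 M6 -> A3/A4 P8 similar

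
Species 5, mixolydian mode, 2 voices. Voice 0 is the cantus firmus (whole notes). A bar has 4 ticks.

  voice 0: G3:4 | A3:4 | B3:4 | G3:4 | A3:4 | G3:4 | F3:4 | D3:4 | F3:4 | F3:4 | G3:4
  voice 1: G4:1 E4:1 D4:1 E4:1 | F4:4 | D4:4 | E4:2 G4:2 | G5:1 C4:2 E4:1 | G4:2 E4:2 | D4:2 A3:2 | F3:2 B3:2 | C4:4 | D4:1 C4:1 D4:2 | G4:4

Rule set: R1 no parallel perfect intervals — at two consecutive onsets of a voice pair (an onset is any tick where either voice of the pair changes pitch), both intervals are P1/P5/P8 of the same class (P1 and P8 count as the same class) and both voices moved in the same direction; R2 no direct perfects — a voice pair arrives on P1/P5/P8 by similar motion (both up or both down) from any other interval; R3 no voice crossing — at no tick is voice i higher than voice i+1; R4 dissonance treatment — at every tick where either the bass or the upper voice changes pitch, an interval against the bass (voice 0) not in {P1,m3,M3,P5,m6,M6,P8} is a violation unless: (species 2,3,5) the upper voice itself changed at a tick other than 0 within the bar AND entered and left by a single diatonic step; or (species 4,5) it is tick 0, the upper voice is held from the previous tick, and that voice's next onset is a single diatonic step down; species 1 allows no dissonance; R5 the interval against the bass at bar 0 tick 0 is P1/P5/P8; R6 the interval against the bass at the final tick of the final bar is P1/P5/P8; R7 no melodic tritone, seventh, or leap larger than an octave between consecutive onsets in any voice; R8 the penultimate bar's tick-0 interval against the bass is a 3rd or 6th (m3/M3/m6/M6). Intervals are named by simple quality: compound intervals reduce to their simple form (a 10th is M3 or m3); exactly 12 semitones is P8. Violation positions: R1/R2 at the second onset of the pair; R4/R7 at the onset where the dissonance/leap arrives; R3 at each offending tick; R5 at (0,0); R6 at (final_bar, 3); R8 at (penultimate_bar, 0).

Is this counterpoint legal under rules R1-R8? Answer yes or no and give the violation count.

bar 0: v0=G3 v1=G4 (P8)
bar 1: v0=A3 v1=F4 (m6)
bar 2: v0=B3 v1=D4 (m3)
bar 3: v0=G3 v1=E4 (M6)
bar 4: v0=A3 v1=G5 (m7)
bar 5: v0=G3 v1=G4 (P8)
bar 6: v0=F3 v1=D4 (M6)
bar 7: v0=D3 v1=F3 (m3)
bar 8: v0=F3 v1=C4 (P5)
bar 9: v0=F3 v1=D4 (M6)
bar 10: v0=G3 v1=G4 (P8)
  R4 @ bar4.0: A3/G5 m7 untreated
  R7 @ bar4.1: G5->C4 leap 19st
  R7 @ bar7.2: F3->B3 leap 6st
  R2 @ bar8.0: D3/B3 M6 -> F3/C4 P5 similar
  R2 @ bar10.0: F3/D4 M6 -> G3/G4 P8 similar

No (5 violations)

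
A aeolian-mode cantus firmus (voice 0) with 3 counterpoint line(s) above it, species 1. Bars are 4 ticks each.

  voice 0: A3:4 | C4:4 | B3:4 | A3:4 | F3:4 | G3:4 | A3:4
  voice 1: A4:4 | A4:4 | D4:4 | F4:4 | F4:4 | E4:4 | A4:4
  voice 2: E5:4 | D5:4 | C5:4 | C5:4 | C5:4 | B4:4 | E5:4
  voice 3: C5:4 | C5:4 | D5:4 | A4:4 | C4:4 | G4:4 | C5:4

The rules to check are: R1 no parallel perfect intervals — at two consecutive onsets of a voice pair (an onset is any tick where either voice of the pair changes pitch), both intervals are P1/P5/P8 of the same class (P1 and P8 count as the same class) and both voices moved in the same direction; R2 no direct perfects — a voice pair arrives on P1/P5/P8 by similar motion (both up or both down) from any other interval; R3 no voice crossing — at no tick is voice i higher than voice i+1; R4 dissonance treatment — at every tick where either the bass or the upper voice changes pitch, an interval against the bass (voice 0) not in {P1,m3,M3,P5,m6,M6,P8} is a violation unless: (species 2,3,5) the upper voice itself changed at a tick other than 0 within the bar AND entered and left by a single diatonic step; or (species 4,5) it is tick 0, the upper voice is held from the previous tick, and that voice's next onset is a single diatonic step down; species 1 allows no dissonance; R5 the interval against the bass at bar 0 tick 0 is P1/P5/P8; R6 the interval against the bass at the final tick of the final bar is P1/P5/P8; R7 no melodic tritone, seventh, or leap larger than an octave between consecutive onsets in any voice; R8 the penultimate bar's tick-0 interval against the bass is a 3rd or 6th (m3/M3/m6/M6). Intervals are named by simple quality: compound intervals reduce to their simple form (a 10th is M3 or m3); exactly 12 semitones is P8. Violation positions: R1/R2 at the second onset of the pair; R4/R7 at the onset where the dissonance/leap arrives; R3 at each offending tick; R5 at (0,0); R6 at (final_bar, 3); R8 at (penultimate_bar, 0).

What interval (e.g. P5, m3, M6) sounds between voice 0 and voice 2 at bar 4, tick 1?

voice 0=F3 voice 2=C5 -> P5

P5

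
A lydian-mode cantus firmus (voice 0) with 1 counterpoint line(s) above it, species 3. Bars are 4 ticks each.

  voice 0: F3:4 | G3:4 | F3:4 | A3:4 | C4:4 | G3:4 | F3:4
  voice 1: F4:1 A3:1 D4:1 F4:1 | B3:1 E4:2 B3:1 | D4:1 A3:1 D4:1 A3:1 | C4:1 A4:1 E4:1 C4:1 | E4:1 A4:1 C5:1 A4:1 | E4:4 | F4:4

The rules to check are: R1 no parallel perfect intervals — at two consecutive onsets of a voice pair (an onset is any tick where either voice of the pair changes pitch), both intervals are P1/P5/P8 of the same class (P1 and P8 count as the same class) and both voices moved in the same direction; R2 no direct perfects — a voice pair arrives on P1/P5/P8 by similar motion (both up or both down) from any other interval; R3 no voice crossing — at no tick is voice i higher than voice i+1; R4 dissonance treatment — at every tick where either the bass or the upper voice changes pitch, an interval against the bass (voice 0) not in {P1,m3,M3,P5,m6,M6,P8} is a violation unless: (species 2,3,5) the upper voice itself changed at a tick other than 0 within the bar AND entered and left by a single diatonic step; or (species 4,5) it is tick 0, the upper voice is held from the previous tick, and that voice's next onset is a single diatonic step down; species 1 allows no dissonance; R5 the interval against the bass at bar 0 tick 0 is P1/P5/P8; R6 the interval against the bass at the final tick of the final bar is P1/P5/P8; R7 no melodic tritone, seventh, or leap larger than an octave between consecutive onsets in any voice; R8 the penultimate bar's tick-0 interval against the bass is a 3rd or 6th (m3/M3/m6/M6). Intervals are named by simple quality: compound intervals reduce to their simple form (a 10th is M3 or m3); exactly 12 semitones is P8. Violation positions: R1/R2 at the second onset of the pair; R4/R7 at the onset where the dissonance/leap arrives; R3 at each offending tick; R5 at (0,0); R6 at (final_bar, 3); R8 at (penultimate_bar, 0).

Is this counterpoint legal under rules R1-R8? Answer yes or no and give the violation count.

No (1 violations)

bar 0: v0=F3 v1=F4 (P8)
bar 1: v0=G3 v1=B3 (M3)
bar 2: v0=F3 v1=D4 (M6)
bar 3: v0=A3 v1=C4 (m3)
bar 4: v0=C4 v1=E4 (M3)
bar 5: v0=G3 v1=E4 (M6)
bar 6: v0=F3 v1=F4 (P8)
  R7 @ bar1.0: F4->B3 leap 6st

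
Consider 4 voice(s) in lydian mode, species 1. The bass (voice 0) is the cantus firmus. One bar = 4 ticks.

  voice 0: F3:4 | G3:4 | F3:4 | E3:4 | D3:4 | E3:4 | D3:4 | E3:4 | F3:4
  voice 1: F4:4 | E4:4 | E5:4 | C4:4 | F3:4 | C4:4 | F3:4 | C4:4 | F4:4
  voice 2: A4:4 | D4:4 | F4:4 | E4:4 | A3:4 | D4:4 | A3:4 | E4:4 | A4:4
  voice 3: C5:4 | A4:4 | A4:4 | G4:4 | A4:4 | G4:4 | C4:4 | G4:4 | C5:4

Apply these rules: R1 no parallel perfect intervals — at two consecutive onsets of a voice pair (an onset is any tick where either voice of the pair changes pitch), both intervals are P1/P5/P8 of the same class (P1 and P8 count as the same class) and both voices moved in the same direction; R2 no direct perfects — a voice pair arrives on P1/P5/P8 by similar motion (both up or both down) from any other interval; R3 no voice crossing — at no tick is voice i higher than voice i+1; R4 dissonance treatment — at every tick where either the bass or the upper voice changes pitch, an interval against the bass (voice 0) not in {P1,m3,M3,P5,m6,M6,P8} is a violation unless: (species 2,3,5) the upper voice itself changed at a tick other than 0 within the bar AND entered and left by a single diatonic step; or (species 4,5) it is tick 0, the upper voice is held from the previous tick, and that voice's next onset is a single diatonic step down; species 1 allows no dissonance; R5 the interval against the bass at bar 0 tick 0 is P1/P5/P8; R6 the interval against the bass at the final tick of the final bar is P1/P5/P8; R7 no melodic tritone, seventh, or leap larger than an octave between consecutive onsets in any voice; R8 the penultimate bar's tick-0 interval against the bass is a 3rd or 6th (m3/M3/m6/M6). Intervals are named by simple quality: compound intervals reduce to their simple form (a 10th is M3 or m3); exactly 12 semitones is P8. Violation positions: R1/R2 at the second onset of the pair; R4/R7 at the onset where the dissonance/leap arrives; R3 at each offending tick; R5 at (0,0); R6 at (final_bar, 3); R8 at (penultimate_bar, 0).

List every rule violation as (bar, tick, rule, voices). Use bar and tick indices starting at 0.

(0, 0, R5, (0, 2))
(1, 0, R2, (2, 3))
(1, 0, R3, (1, 2))
(1, 0, R4, (0, 3))
(1, 1, R3, (1, 2))
(1, 2, R3, (1, 2))
(1, 3, R3, (1, 2))
(2, 0, R3, (1, 2))
(2, 0, R4, (0, 1))
(2, 1, R3, (1, 2))
(2, 2, R3, (1, 2))
(2, 3, R3, (1, 2))
(3, 0, R1, (0, 2))
(3, 0, R1, (1, 3))
(3, 0, R7, (1,))
(4, 0, R2, (0, 2))
(5, 0, R4, (0, 2))
(6, 0, R1, (1, 3))
(6, 0, R2, (0, 2))
(6, 0, R4, (0, 3))
(7, 0, R1, (1, 3))
(7, 0, R2, (0, 2))
(7, 0, R8, (0, 2))
(8, 0, R1, (1, 3))
(8, 0, R2, (0, 1))
(8, 0, R2, (0, 3))
(8, 3, R6, (0, 2))

bar 0: v0=F3 v1=F4 v2=A4 v3=C5 downbeat P5
bar 1: v0=G3 v1=E4 v2=D4 v3=A4 downbeat M2
bar 2: v0=F3 v1=E5 v2=F4 v3=A4 downbeat M3
bar 3: v0=E3 v1=C4 v2=E4 v3=G4 downbeat m3
bar 4: v0=D3 v1=F3 v2=A3 v3=A4 downbeat P5
bar 5: v0=E3 v1=C4 v2=D4 v3=G4 downbeat m3
bar 6: v0=D3 v1=F3 v2=A3 v3=C4 downbeat m7
bar 7: v0=E3 v1=C4 v2=E4 v3=G4 downbeat m3
bar 8: v0=F3 v1=F4 v2=A4 v3=C5 downbeat P5
  -> R5 @ bar 0 tick 0 v(0, 2): opens on M3
  -> R2 @ bar 1 tick 0 v(2, 3): A4/C5 m3 -> D4/A4 P5 similar
  -> R3 @ bar 1 tick 0 v(1, 2): E4 above D4
  -> R4 @ bar 1 tick 0 v(0, 3): G3/A4 M2 untreated
  -> R3 @ bar 1 tick 1 v(1, 2): E4 above D4
  -> R3 @ bar 1 tick 2 v(1, 2): E4 above D4
  -> R3 @ bar 1 tick 3 v(1, 2): E4 above D4
  -> R3 @ bar 2 tick 0 v(1, 2): E5 above F4
  -> R4 @ bar 2 tick 0 v(0, 1): F3/E5 M7 untreated
  -> R3 @ bar 2 tick 1 v(1, 2): E5 above F4
  -> R3 @ bar 2 tick 2 v(1, 2): E5 above F4
  -> R3 @ bar 2 tick 3 v(1, 2): E5 above F4
  -> R1 @ bar 3 tick 0 v(0, 2): F3/F4 P8 -> E3/E4 P8 similar
  -> R1 @ bar 3 tick 0 v(1, 3): E5/A4 P5 -> C4/G4 P5 similar
  -> R7 @ bar 3 tick 0 v(1,): E5->C4 leap 16st
  -> R2 @ bar 4 tick 0 v(0, 2): E3/E4 P8 -> D3/A3 P5 similar
  -> R4 @ bar 5 tick 0 v(0, 2): E3/D4 m7 untreated
  -> R1 @ bar 6 tick 0 v(1, 3): C4/G4 P5 -> F3/C4 P5 similar
  -> R2 @ bar 6 tick 0 v(0, 2): E3/D4 m7 -> D3/A3 P5 similar
  -> R4 @ bar 6 tick 0 v(0, 3): D3/C4 m7 untreated
  -> R1 @ bar 7 tick 0 v(1, 3): F3/C4 P5 -> C4/G4 P5 similar
  -> R2 @ bar 7 tick 0 v(0, 2): D3/A3 P5 -> E3/E4 P8 similar
  -> R8 @ bar 7 tick 0 v(0, 2): penult P8 not 3rd/6th
  -> R1 @ bar 8 tick 0 v(1, 3): C4/G4 P5 -> F4/C5 P5 similar
  -> R2 @ bar 8 tick 0 v(0, 1): E3/C4 m6 -> F3/F4 P8 similar
  -> R2 @ bar 8 tick 0 v(0, 3): E3/G4 m3 -> F3/C5 P5 similar
  -> R6 @ bar 8 tick 3 v(0, 2): closes on M3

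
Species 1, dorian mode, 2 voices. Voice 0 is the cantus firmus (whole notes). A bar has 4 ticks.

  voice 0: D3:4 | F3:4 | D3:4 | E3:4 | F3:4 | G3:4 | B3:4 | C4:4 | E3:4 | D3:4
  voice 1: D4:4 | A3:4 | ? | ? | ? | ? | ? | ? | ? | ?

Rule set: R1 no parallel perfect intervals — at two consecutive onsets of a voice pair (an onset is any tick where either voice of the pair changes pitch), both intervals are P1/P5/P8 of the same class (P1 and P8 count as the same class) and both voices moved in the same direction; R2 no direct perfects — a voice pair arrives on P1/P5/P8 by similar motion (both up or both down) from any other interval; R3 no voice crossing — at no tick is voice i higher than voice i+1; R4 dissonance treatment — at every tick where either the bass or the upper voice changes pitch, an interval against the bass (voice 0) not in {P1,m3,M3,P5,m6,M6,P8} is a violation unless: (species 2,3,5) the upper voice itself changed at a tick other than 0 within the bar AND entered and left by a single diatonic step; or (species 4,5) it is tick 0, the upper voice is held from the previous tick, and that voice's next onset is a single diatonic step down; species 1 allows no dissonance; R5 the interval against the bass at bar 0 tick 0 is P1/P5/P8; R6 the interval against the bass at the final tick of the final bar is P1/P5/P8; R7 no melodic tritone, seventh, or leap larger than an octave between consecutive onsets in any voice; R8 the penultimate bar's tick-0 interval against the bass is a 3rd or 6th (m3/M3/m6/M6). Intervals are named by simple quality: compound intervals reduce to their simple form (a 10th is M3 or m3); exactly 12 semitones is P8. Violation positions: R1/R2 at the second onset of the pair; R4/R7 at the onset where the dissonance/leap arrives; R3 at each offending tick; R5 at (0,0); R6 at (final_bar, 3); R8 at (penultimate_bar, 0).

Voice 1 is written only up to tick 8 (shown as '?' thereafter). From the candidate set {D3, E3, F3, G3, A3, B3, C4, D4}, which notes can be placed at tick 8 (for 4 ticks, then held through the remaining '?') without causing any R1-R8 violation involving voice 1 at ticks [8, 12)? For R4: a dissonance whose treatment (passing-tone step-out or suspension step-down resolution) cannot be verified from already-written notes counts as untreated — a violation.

{A3, B3, D4, F3}

D3: violates R2
E3: violates R4
F3: legal
G3: violates R4
A3: legal
B3: legal
C4: violates R4
D4: legal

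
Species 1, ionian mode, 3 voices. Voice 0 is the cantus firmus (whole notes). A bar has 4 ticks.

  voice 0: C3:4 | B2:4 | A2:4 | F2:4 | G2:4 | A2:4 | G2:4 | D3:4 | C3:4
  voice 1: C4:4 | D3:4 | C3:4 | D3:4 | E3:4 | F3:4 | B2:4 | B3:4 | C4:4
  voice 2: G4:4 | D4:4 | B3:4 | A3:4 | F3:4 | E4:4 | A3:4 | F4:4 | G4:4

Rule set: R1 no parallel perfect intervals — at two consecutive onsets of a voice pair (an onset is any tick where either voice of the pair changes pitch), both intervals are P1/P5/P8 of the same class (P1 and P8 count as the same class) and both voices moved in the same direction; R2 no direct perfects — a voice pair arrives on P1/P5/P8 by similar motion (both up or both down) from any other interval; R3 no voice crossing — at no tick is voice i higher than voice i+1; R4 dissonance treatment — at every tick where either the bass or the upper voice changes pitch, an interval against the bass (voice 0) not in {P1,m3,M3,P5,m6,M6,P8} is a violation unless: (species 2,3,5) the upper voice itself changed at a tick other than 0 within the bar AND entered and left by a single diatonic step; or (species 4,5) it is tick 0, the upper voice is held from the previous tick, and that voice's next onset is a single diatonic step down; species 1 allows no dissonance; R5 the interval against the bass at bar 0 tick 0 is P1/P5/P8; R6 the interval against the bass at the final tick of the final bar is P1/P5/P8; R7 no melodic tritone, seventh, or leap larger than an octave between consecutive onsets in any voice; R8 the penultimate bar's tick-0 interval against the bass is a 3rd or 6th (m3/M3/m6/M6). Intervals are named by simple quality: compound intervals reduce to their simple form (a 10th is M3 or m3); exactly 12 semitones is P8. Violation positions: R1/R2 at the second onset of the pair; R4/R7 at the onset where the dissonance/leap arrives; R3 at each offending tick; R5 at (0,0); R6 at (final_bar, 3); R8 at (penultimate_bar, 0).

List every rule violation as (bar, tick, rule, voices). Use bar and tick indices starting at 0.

bar 0: v0=C3 v1=C4 v2=G4 downbeat P5
bar 1: v0=B2 v1=D3 v2=D4 downbeat m3
bar 2: v0=A2 v1=C3 v2=B3 downbeat M2
bar 3: v0=F2 v1=D3 v2=A3 downbeat M3
bar 4: v0=G2 v1=E3 v2=F3 downbeat m7
bar 5: v0=A2 v1=F3 v2=E4 downbeat P5
bar 6: v0=G2 v1=B2 v2=A3 downbeat M2
bar 7: v0=D3 v1=B3 v2=F4 downbeat m3
bar 8: v0=C3 v1=C4 v2=G4 downbeat P5
  -> R2 @ bar 1 tick 0 v(1, 2): C4/G4 P5 -> D3/D4 P8 similar
  -> R7 @ bar 1 tick 0 v(1,): C4->D3 leap 10st
  -> R4 @ bar 2 tick 0 v(0, 2): A2/B3 M2 untreated
  -> R4 @ bar 4 tick 0 v(0, 2): G2/F3 m7 untreated
  -> R2 @ bar 5 tick 0 v(0, 2): G2/F3 m7 -> A2/E4 P5 similar
  -> R7 @ bar 5 tick 0 v(2,): F3->E4 leap 11st
  -> R4 @ bar 6 tick 0 v(0, 2): G2/A3 M2 untreated
  -> R7 @ bar 6 tick 0 v(1,): F3->B2 leap 6st
  -> R2 @ bar 8 tick 0 v(1, 2): B3/F4 TT -> C4/G4 P5 similar

(1, 0, R2, (1, 2))
(1, 0, R7, (1,))
(2, 0, R4, (0, 2))
(4, 0, R4, (0, 2))
(5, 0, R2, (0, 2))
(5, 0, R7, (2,))
(6, 0, R4, (0, 2))
(6, 0, R7, (1,))
(8, 0, R2, (1, 2))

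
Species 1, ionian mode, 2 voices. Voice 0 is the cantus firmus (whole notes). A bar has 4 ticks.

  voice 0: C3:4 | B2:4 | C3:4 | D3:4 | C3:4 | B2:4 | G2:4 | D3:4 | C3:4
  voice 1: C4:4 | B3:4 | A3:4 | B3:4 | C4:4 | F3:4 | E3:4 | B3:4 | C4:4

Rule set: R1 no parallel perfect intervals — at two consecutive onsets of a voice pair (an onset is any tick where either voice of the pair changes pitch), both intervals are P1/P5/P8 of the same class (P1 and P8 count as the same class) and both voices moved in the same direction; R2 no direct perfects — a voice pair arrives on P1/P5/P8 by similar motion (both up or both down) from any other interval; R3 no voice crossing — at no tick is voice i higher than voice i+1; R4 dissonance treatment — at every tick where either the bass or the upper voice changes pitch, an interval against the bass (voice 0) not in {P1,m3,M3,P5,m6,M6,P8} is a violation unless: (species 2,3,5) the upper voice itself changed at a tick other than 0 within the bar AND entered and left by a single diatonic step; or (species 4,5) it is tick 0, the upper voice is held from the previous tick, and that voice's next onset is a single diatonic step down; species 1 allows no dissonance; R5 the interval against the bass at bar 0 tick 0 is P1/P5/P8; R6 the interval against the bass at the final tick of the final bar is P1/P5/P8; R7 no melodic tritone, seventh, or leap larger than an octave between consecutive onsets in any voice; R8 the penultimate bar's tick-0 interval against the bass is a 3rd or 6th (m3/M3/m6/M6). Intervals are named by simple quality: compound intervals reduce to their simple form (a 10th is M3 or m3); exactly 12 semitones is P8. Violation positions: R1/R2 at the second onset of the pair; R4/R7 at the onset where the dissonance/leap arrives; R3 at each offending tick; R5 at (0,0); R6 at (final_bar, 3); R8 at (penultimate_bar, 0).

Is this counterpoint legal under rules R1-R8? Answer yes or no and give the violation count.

bar 0: v0=C3 v1=C4 (P8)
bar 1: v0=B2 v1=B3 (P8)
bar 2: v0=C3 v1=A3 (M6)
bar 3: v0=D3 v1=B3 (M6)
bar 4: v0=C3 v1=C4 (P8)
bar 5: v0=B2 v1=F3 (TT)
bar 6: v0=G2 v1=E3 (M6)
bar 7: v0=D3 v1=B3 (M6)
bar 8: v0=C3 v1=C4 (P8)
  R1 @ bar1.0: C3/C4 P8 -> B2/B3 P8 similar
  R4 @ bar5.0: B2/F3 TT untreated

No (2 violations)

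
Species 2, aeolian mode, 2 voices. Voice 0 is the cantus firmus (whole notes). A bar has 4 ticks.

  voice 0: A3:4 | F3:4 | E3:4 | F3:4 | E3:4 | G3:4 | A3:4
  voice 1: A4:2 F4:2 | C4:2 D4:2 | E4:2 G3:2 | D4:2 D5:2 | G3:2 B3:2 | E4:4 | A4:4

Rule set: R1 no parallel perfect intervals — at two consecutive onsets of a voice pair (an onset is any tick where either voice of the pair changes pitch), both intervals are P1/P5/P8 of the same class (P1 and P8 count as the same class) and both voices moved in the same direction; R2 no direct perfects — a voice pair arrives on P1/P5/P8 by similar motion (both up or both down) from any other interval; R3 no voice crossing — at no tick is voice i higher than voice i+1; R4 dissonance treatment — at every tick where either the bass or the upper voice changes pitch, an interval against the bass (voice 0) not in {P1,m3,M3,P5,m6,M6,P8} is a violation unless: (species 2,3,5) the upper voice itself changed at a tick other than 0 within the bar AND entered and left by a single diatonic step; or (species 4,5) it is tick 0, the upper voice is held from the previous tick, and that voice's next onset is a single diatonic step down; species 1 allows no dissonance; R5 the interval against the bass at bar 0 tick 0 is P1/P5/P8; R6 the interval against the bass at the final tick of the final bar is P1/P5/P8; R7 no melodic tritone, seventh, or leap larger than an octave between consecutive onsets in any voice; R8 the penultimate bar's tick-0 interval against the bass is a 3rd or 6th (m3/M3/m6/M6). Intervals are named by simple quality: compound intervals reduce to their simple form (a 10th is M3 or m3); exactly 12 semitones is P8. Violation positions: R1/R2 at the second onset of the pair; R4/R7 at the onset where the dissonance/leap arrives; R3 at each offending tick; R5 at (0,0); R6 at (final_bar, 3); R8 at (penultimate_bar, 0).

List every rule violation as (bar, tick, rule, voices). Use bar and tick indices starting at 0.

(1, 0, R2, (0, 1))
(4, 0, R7, (1,))
(6, 0, R2, (0, 1))

bar 0: v0=A3 v1=A4 downbeat P8
bar 1: v0=F3 v1=C4 downbeat P5
bar 2: v0=E3 v1=E4 downbeat P8
bar 3: v0=F3 v1=D4 downbeat M6
bar 4: v0=E3 v1=G3 downbeat m3
bar 5: v0=G3 v1=E4 downbeat M6
bar 6: v0=A3 v1=A4 downbeat P8
  -> R2 @ bar 1 tick 0 v(0, 1): A3/F4 m6 -> F3/C4 P5 similar
  -> R7 @ bar 4 tick 0 v(1,): D5->G3 leap 19st
  -> R2 @ bar 6 tick 0 v(0, 1): G3/E4 M6 -> A3/A4 P8 similar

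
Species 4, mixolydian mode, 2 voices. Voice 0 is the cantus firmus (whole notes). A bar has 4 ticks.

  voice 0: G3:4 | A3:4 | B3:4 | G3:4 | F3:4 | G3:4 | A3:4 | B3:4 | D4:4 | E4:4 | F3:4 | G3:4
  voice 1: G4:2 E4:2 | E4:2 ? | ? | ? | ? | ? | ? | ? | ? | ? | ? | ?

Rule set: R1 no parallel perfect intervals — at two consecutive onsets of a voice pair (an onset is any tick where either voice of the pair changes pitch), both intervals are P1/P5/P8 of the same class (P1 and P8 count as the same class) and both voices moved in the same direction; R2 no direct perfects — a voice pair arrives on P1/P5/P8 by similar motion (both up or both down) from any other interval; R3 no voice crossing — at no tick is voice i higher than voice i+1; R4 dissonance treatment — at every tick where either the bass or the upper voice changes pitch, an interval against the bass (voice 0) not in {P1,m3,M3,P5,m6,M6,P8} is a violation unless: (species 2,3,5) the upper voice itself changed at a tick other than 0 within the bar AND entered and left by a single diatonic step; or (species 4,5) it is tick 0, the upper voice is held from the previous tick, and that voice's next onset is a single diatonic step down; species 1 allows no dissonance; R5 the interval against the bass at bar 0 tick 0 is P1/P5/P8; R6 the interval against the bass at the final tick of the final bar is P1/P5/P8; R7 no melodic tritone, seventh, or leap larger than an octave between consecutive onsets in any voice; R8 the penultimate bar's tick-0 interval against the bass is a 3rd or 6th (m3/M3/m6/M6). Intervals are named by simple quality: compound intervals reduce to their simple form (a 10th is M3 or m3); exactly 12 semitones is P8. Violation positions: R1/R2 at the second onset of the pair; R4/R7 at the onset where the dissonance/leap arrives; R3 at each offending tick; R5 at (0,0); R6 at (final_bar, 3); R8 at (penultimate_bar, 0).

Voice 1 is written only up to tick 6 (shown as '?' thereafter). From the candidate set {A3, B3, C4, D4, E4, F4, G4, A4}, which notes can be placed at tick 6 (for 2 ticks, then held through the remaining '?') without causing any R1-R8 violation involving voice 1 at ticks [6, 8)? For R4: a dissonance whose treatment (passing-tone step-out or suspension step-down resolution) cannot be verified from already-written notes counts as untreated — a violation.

{A3, A4, C4, E4, F4}

A3: legal
B3: violates R4
C4: legal
D4: violates R4
E4: legal
F4: legal
G4: violates R4
A4: legal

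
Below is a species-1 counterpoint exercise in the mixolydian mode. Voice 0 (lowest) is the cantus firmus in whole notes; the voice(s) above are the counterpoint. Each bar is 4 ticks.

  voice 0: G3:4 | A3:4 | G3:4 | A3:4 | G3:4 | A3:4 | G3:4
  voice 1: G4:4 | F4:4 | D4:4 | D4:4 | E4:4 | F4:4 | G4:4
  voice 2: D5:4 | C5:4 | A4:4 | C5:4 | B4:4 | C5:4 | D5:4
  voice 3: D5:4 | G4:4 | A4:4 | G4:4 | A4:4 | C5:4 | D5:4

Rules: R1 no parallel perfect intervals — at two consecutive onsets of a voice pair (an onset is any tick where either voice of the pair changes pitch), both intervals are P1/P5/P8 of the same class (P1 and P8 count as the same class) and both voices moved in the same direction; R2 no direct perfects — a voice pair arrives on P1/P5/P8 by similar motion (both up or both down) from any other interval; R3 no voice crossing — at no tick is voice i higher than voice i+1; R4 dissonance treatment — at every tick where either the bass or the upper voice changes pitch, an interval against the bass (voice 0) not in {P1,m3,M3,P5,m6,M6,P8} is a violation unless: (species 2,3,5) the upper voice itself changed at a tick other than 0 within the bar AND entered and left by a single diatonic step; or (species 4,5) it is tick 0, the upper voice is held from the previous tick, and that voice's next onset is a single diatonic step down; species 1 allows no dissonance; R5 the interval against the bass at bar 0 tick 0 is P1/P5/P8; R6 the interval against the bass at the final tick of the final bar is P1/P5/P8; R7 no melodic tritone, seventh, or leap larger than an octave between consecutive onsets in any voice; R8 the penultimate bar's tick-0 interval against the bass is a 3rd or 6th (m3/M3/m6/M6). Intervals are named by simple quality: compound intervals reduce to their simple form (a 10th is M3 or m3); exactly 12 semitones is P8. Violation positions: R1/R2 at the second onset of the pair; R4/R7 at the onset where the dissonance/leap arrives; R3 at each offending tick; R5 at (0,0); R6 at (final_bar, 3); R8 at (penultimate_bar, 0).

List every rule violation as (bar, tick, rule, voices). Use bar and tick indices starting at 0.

bar 0: v0=G3 v1=G4 v2=D5 v3=D5 downbeat P5
bar 1: v0=A3 v1=F4 v2=C5 v3=G4 downbeat m7
bar 2: v0=G3 v1=D4 v2=A4 v3=A4 downbeat M2
bar 3: v0=A3 v1=D4 v2=C5 v3=G4 downbeat m7
bar 4: v0=G3 v1=E4 v2=B4 v3=A4 downbeat M2
bar 5: v0=A3 v1=F4 v2=C5 v3=C5 downbeat m3
bar 6: v0=G3 v1=G4 v2=D5 v3=D5 downbeat P5
  -> R1 @ bar 1 tick 0 v(1, 2): G4/D5 P5 -> F4/C5 P5 similar
  -> R3 @ bar 1 tick 0 v(2, 3): C5 above G4
  -> R4 @ bar 1 tick 0 v(0, 3): A3/G4 m7 untreated
  -> R3 @ bar 1 tick 1 v(2, 3): C5 above G4
  -> R3 @ bar 1 tick 2 v(2, 3): C5 above G4
  -> R3 @ bar 1 tick 3 v(2, 3): C5 above G4
  -> R1 @ bar 2 tick 0 v(1, 2): F4/C5 P5 -> D4/A4 P5 similar
  -> R2 @ bar 2 tick 0 v(0, 1): A3/F4 m6 -> G3/D4 P5 similar
  -> R4 @ bar 2 tick 0 v(0, 2): G3/A4 M2 untreated
  -> R4 @ bar 2 tick 0 v(0, 3): G3/A4 M2 untreated
  -> R3 @ bar 3 tick 0 v(2, 3): C5 above G4
  -> R4 @ bar 3 tick 0 v(0, 1): A3/D4 P4 untreated
  -> R4 @ bar 3 tick 0 v(0, 3): A3/G4 m7 untreated
  -> R3 @ bar 3 tick 1 v(2, 3): C5 above G4
  -> R3 @ bar 3 tick 2 v(2, 3): C5 above G4
  -> R3 @ bar 3 tick 3 v(2, 3): C5 above G4
  -> R3 @ bar 4 tick 0 v(2, 3): B4 above A4
  -> R4 @ bar 4 tick 0 v(0, 3): G3/A4 M2 untreated
  -> R3 @ bar 4 tick 1 v(2, 3): B4 above A4
  -> R3 @ bar 4 tick 2 v(2, 3): B4 above A4
  -> R3 @ bar 4 tick 3 v(2, 3): B4 above A4
  -> R1 @ bar 5 tick 0 v(1, 2): E4/B4 P5 -> F4/C5 P5 similar
  -> R2 @ bar 5 tick 0 v(1, 3): E4/A4 P4 -> F4/C5 P5 similar
  -> R2 @ bar 5 tick 0 v(2, 3): B4/A4 M2 -> C5/C5 P1 similar
  -> R1 @ bar 6 tick 0 v(1, 2): F4/C5 P5 -> G4/D5 P5 similar
  -> R1 @ bar 6 tick 0 v(1, 3): F4/C5 P5 -> G4/D5 P5 similar
  -> R1 @ bar 6 tick 0 v(2, 3): C5/C5 P1 -> D5/D5 P1 similar

(1, 0, R1, (1, 2))
(1, 0, R3, (2, 3))
(1, 0, R4, (0, 3))
(1, 1, R3, (2, 3))
(1, 2, R3, (2, 3))
(1, 3, R3, (2, 3))
(2, 0, R1, (1, 2))
(2, 0, R2, (0, 1))
(2, 0, R4, (0, 2))
(2, 0, R4, (0, 3))
(3, 0, R3, (2, 3))
(3, 0, R4, (0, 1))
(3, 0, R4, (0, 3))
(3, 1, R3, (2, 3))
(3, 2, R3, (2, 3))
(3, 3, R3, (2, 3))
(4, 0, R3, (2, 3))
(4, 0, R4, (0, 3))
(4, 1, R3, (2, 3))
(4, 2, R3, (2, 3))
(4, 3, R3, (2, 3))
(5, 0, R1, (1, 2))
(5, 0, R2, (1, 3))
(5, 0, R2, (2, 3))
(6, 0, R1, (1, 2))
(6, 0, R1, (1, 3))
(6, 0, R1, (2, 3))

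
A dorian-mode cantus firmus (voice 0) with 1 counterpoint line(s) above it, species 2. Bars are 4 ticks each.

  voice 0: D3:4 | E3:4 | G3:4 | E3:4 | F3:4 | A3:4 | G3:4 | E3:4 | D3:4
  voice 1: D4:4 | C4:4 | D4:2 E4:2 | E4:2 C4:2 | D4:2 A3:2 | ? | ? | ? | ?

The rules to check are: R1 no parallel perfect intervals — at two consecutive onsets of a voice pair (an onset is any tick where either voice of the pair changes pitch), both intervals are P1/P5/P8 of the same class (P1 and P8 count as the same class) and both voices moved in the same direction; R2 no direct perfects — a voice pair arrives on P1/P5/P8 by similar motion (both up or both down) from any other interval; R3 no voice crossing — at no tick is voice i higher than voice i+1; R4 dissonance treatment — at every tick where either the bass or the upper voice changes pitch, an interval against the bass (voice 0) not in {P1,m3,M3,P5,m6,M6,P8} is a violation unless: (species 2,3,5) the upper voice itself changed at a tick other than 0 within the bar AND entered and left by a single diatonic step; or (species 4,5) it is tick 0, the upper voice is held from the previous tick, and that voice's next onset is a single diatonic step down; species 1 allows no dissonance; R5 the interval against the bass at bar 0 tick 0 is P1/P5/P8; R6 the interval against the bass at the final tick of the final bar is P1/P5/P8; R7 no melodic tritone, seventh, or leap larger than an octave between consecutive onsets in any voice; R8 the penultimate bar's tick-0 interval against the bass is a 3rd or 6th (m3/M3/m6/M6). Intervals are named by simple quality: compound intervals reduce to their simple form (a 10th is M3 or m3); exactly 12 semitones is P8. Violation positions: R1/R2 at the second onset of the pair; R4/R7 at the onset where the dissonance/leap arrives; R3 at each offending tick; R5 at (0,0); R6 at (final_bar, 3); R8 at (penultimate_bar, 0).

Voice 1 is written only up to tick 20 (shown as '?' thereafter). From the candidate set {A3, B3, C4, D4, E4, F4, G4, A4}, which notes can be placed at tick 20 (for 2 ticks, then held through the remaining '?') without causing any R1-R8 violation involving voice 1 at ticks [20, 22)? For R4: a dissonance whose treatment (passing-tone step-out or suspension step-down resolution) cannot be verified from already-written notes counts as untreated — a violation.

{A3, C4, F4}

A3: legal
B3: violates R4
C4: legal
D4: violates R4
E4: violates R2
F4: legal
G4: violates R4,R7
A4: violates R2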